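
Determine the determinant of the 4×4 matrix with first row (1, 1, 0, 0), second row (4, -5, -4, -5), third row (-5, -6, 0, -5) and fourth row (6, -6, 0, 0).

Expand along column 3 (it has 3 zeros):
  − (-4) · M_23   where M_23 = det([1 1 0; -5 -6 -5; 6 -6 0]) = -60
det = (-1)·(-4)·(-60) = -240

-240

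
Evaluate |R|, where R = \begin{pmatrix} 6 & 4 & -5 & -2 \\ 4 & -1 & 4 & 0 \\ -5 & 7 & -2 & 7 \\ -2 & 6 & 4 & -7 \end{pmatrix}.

det(R) = 4995

Expand along row 2 (it has 1 zero):
  − (4) · M_21   where M_21 = det([4 -5 -2; 7 -2 7; 6 4 -7]) = -591
  + (-1) · M_22   where M_22 = det([6 -5 -2; -5 -2 7; -2 4 -7]) = 209
  − (4) · M_23   where M_23 = det([6 4 -2; -5 7 7; -2 6 -7]) = -710
det = (-1)·(4)·(-591) + (+1)·(-1)·(209) + (-1)·(4)·(-710) = 4995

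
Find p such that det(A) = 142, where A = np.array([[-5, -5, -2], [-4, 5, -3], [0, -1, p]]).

p = -3

Expanding along the column containing p, det(A) is linear in p: det(A) = (-45)·p + (7).
Set (-45)·p + (7) = 142  ⇒  (-45)·p = 135  ⇒  p = -3.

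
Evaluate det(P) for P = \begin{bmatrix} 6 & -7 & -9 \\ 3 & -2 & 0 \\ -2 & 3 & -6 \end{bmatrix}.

det(P) = -99

Expand along column 3:
  + (-9) · |3 -2; -2 3| = (-9)·(9 − 4) = -45
  + (-6) · |6 -7; 3 -2| = (-6)·(-12 − (-21)) = -54
Sum: (-45) + (-54) = -99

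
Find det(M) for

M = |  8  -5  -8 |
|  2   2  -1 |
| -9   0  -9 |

|M| = -423

Expand along column 2:
  − (-5) · |2 -1; -9 -9| = −(-5)·(-18 − 9) = -135
  + 2 · |8 -8; -9 -9| = 2·(-72 − 72) = -288
Sum: (-135) + (-288) = -423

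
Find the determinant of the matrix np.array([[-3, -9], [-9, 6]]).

det = (-3)·6 − (-9)·(-9) = -18 − 81 = -99

-99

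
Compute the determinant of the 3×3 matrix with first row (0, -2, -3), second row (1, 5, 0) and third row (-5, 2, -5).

The determinant is -91.

Expand along column 1:
  − 1 · |-2 -3; 2 -5| = −1·(10 − (-6)) = -16
  + (-5) · |-2 -3; 5 0| = (-5)·(0 − (-15)) = -75
Sum: (-16) + (-75) = -91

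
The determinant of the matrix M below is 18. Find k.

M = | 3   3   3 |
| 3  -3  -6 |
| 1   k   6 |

Expanding along the column containing k, det(M) is linear in k: det(M) = (27)·k + (-117).
Set (27)·k + (-117) = 18  ⇒  (27)·k = 135  ⇒  k = 5.

5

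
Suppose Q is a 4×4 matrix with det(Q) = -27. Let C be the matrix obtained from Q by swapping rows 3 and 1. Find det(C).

The determinant is 27.

Swapping two rows multiplies the determinant by −1.
det(C) = (-1)·(-27) = 27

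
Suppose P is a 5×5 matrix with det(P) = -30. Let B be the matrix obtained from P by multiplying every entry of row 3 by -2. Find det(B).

Scaling one row by -2 multiplies the determinant by -2.
det(B) = (-2)·(-30) = 60

60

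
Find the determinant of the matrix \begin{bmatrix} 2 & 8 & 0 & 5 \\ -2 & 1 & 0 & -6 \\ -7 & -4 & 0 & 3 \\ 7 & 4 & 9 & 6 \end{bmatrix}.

Expand along column 3 (it has 3 zeros):
  − (9) · M_43   where M_43 = det([2 8 5; -2 1 -6; -7 -4 3]) = 417
det = (-1)·(9)·(417) = -3753

-3753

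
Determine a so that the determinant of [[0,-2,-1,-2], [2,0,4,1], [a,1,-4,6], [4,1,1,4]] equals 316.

-8

Expanding along the column containing a, det(A) is linear in a: det(A) = (-23)·a + (132).
Set (-23)·a + (132) = 316  ⇒  (-23)·a = 184  ⇒  a = -8.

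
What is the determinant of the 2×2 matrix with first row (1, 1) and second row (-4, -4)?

det = 1·(-4) − 1·(-4) = -4 − (-4) = 0

0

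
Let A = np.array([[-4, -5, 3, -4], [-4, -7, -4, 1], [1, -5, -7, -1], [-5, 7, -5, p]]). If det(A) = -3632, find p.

-5

Expanding along the row containing p, det(A) is linear in p: det(A) = (125)·p + (-3007).
Set (125)·p + (-3007) = -3632  ⇒  (125)·p = -625  ⇒  p = -5.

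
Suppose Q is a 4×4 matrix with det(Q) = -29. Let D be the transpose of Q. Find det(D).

det(Qᵀ) = det(Q).
det(D) = (1)·(-29) = -29

-29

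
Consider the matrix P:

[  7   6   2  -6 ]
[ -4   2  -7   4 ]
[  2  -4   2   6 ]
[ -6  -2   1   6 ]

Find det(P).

The determinant is -2024.

Expand along row 1:
  + (7) · M_11   where M_11 = det([2 -7 4; -4 2 6; -2 1 6]) = -72
  − (6) · M_12   where M_12 = det([-4 -7 4; 2 2 6; -6 1 6]) = 368
  + (2) · M_13   where M_13 = det([-4 2 4; 2 -4 6; -6 -2 6]) = -160
  − (-6) · M_14   where M_14 = det([-4 2 -7; 2 -4 2; -6 -2 1]) = 168
det = (+1)·(7)·(-72) + (-1)·(6)·(368) + (+1)·(2)·(-160) + (-1)·(-6)·(168) = -2024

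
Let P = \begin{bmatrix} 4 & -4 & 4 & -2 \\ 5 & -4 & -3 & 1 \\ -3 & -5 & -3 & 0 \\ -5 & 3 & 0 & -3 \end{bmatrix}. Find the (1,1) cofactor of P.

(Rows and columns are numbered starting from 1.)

Delete row 1 and column 1; the remaining 3×3 submatrix is [-4 -3 1; -5 -3 0; 3 0 -3].
Its determinant is 18.
The cofactor carries sign (−1)^(1+1) = +1, so C_{1,1} = +(18) = 18.

The cofactor is 18.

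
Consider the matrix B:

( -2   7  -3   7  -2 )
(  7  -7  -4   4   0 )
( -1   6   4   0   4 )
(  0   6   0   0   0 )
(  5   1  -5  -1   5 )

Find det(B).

|B| = 10968

Expand along row 4 (it has 4 zeros):
  + (6) · M_42   where M_42 = det([-2 -3 7 -2; 7 -4 4 0; -1 4 0 4; 5 -5 -1 5]) = 1828
det = (+1)·(6)·(1828) = 10968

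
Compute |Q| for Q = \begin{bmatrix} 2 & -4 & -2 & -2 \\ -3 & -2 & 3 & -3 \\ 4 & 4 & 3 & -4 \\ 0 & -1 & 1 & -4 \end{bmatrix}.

|Q| = 220

Expand along row 4 (it has 1 zero):
  + (-1) · M_42   where M_42 = det([2 -2 -2; -3 3 -3; 4 3 -4]) = 84
  − (1) · M_43   where M_43 = det([2 -4 -2; -3 -2 -3; 4 4 -4]) = 144
  + (-4) · M_44   where M_44 = det([2 -4 -2; -3 -2 3; 4 4 3]) = -112
det = (+1)·(-1)·(84) + (-1)·(1)·(144) + (+1)·(-4)·(-112) = 220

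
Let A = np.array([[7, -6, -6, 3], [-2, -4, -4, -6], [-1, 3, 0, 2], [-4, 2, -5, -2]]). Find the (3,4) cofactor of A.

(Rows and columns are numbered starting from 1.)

-280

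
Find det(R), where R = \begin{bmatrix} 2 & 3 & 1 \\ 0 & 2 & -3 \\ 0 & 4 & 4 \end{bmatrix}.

Expand along column 1:
  + 2 · |2 -3; 4 4| = 2·(8 − (-12)) = 40

40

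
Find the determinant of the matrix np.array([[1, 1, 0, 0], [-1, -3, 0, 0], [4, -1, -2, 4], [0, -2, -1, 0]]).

-8

The matrix is block lower-triangular with a 2×2 block and a 2×2 block on the diagonal, so its determinant equals the product of the determinants of the diagonal blocks.
det of the 2×2 block = -2
det of the 2×2 block = 4
det = (-2)·(4) = -8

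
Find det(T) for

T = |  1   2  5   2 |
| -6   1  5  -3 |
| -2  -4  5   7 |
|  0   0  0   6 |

|T| = 1170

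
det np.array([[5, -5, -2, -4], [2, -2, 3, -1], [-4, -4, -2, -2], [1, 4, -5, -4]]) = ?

-816

Expand along row 1:
  + (5) · M_11   where M_11 = det([-2 3 -1; -4 -2 -2; 4 -5 -4]) = -96
  − (-5) · M_12   where M_12 = det([2 3 -1; -4 -2 -2; 1 -5 -4]) = -80
  + (-2) · M_13   where M_13 = det([2 -2 -1; -4 -4 -2; 1 4 -4]) = 96
  − (-4) · M_14   where M_14 = det([2 -2 3; -4 -4 -2; 1 4 -5]) = 64
det = (+1)·(5)·(-96) + (-1)·(-5)·(-80) + (+1)·(-2)·(96) + (-1)·(-4)·(64) = -816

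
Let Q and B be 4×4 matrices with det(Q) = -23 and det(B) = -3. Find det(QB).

det(QB) = det(Q)·det(B) = (-23)·(-3) = 69

det(QB) = 69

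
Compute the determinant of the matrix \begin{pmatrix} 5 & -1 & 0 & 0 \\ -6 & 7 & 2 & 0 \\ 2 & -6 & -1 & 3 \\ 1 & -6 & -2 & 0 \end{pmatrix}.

Expand along column 4 (it has 3 zeros):
  − (3) · M_34   where M_34 = det([5 -1 0; -6 7 2; 1 -6 -2]) = 0
det = (-1)·(3)·(0) = 0

The determinant is 0.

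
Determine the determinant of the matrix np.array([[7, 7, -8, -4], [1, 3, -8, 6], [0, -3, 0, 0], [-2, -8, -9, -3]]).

The determinant is 2154.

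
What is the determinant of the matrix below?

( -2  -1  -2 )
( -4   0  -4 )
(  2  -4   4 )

The determinant is -8.

Expand along column 2:
  − (-1) · |-4 -4; 2 4| = −(-1)·(-16 − (-8)) = -8
  − (-4) · |-2 -2; -4 -4| = −(-4)·(8 − 8) = 0
Sum: (-8) + (0) = -8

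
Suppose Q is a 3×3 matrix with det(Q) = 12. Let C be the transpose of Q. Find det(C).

The determinant is 12.

det(Qᵀ) = det(Q).
det(C) = (1)·(12) = 12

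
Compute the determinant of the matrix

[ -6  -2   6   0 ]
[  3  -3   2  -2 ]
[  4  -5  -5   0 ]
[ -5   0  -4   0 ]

The determinant is 704.

Expand along column 4 (it has 3 zeros):
  + (-2) · M_24   where M_24 = det([-6 -2 6; 4 -5 -5; -5 0 -4]) = -352
det = (+1)·(-2)·(-352) = 704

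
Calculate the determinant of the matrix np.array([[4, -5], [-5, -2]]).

-33

det = 4·(-2) − (-5)·(-5) = -8 − 25 = -33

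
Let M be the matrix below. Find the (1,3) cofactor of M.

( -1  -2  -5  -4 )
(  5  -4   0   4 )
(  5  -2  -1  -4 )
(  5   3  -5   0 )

240

Delete row 1 and column 3; the remaining 3×3 submatrix is [5 -4 4; 5 -2 -4; 5 3 0].
Its determinant is 240.
The cofactor carries sign (−1)^(1+3) = +1, so C_{1,3} = +(240) = 240.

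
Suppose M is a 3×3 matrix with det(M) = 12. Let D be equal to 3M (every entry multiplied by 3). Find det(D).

The determinant is 324.

For a 3×3 matrix, det(3M) = 3^3·det(M) = 27·det(M).
det(D) = (27)·(12) = 324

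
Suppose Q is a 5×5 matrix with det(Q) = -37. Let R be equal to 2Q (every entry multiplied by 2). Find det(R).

For a 5×5 matrix, det(2Q) = 2^5·det(Q) = 32·det(Q).
det(R) = (32)·(-37) = -1184

|R| = -1184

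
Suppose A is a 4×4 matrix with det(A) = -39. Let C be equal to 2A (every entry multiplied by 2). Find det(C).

For a 4×4 matrix, det(2A) = 2^4·det(A) = 16·det(A).
det(C) = (16)·(-39) = -624

The determinant is -624.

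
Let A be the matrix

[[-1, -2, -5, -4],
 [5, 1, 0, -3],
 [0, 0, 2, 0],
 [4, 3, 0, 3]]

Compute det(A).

-4

Expand along row 3 (it has 3 zeros):
  + (2) · M_33   where M_33 = det([-1 -2 -4; 5 1 -3; 4 3 3]) = -2
det = (+1)·(2)·(-2) = -4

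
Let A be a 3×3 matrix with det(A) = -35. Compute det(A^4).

det(A^4) = (det A)^4 = (-35)^4 = 1500625

1500625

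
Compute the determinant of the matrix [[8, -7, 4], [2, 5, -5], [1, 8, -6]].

75

Expand along column 1:
  + 8 · |5 -5; 8 -6| = 8·(-30 − (-40)) = 80
  − 2 · |-7 4; 8 -6| = −2·(42 − 32) = -20
  + 1 · |-7 4; 5 -5| = 1·(35 − 20) = 15
Sum: (80) + (-20) + (15) = 75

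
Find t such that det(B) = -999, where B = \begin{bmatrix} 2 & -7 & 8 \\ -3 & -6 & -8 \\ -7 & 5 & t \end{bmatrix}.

7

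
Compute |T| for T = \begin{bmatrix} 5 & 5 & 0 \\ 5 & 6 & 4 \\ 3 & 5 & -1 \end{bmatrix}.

det(T) = -45

Expand along column 3:
  − 4 · |5 5; 3 5| = −4·(25 − 15) = -40
  + (-1) · |5 5; 5 6| = (-1)·(30 − 25) = -5
Sum: (-40) + (-5) = -45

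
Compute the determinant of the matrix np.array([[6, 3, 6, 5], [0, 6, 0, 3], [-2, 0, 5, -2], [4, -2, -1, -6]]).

Expand along row 2 (it has 2 zeros):
  + (6) · M_22   where M_22 = det([6 6 5; -2 5 -2; 4 -1 -6]) = -402
  + (3) · M_24   where M_24 = det([6 3 6; -2 0 5; 4 -2 -1]) = 138
det = (+1)·(6)·(-402) + (+1)·(3)·(138) = -1998

-1998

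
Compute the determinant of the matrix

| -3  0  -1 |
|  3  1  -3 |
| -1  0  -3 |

8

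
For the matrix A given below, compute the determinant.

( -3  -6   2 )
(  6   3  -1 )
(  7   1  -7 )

-180

Expand along column 1:
  + (-3) · |3 -1; 1 -7| = (-3)·(-21 − (-1)) = 60
  − 6 · |-6 2; 1 -7| = −6·(42 − 2) = -240
  + 7 · |-6 2; 3 -1| = 7·(6 − 6) = 0
Sum: (60) + (-240) + (0) = -180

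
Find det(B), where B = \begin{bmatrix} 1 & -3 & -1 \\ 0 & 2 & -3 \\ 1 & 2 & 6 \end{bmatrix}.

Expand along column 1:
  + 1 · |2 -3; 2 6| = 1·(12 − (-6)) = 18
  + 1 · |-3 -1; 2 -3| = 1·(9 − (-2)) = 11
Sum: (18) + (11) = 29

29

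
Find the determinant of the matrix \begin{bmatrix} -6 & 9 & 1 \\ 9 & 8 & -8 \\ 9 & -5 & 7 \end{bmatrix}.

Expand along column 1:
  + (-6) · |8 -8; -5 7| = (-6)·(56 − 40) = -96
  − 9 · |9 1; -5 7| = −9·(63 − (-5)) = -612
  + 9 · |9 1; 8 -8| = 9·(-72 − 8) = -720
Sum: (-96) + (-612) + (-720) = -1428

-1428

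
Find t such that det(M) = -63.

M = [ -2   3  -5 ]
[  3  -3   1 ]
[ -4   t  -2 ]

t = 9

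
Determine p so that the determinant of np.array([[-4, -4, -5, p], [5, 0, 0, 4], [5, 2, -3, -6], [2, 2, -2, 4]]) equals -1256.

6

Expanding along the column containing p, det(M) is linear in p: det(M) = (-10)·p + (-1196).
Set (-10)·p + (-1196) = -1256  ⇒  (-10)·p = -60  ⇒  p = 6.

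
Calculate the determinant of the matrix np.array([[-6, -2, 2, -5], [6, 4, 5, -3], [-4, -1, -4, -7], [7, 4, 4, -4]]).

Expand along row 1:
  + (-6) · M_11   where M_11 = det([4 5 -3; -1 -4 -7; 4 4 -4]) = -20
  − (-2) · M_12   where M_12 = det([6 5 -3; -4 -4 -7; 7 4 -4]) = -97
  + (2) · M_13   where M_13 = det([6 4 -3; -4 -1 -7; 7 4 -4]) = -41
  − (-5) · M_14   where M_14 = det([6 4 5; -4 -1 -4; 7 4 4]) = -21
det = (+1)·(-6)·(-20) + (-1)·(-2)·(-97) + (+1)·(2)·(-41) + (-1)·(-5)·(-21) = -261

-261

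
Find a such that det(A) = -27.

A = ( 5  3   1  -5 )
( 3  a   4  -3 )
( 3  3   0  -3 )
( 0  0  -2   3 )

a = -2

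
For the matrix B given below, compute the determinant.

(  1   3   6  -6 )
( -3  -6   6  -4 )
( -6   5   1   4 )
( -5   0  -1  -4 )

Expand along row 4 (it has 1 zero):
  − (-5) · M_41   where M_41 = det([3 6 -6; -6 6 -4; 5 1 4]) = 324
  − (-1) · M_43   where M_43 = det([1 3 -6; -3 -6 -4; -6 5 4]) = 410
  + (-4) · M_44   where M_44 = det([1 3 6; -3 -6 6; -6 5 1]) = -441
det = (-1)·(-5)·(324) + (-1)·(-1)·(410) + (+1)·(-4)·(-441) = 3794

The determinant is 3794.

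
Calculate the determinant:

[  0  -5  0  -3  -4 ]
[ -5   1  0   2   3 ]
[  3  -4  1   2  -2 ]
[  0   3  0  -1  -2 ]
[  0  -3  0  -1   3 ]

Expand along column 3 (it has 4 zeros):
  + (1) · M_33   where M_33 = det([0 -5 -3 -4; -5 1 2 3; 0 3 -1 -2; 0 -3 -1 3]) = 290
det = (+1)·(1)·(290) = 290

290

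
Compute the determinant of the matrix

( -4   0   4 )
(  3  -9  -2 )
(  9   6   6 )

564

Expand along row 1:
  + (-4) · |-9 -2; 6 6| = (-4)·(-54 − (-12)) = 168
  + 4 · |3 -9; 9 6| = 4·(18 − (-81)) = 396
Sum: (168) + (396) = 564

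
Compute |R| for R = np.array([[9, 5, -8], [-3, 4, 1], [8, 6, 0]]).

Expand along column 3:
  + (-8) · |-3 4; 8 6| = (-8)·(-18 − 32) = 400
  − 1 · |9 5; 8 6| = −1·(54 − 40) = -14
Sum: (400) + (-14) = 386

The determinant is 386.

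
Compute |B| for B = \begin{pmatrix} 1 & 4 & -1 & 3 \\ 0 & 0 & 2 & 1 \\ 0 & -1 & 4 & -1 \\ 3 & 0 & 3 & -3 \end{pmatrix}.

Expand along row 2 (it has 2 zeros):
  − (2) · M_23   where M_23 = det([1 4 3; 0 -1 -1; 3 0 -3]) = 0
  + (1) · M_24   where M_24 = det([1 4 -1; 0 -1 4; 3 0 3]) = 42
det = (-1)·(2)·(0) + (+1)·(1)·(42) = 42

42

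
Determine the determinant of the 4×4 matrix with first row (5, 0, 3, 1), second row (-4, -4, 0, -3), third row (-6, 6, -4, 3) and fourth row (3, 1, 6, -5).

480

Expand along row 1 (it has 1 zero):
  + (5) · M_11   where M_11 = det([-4 0 -3; 6 -4 3; 1 6 -5]) = -128
  + (3) · M_13   where M_13 = det([-4 -4 -3; -6 6 3; 3 1 -5]) = 288
  − (1) · M_14   where M_14 = det([-4 -4 0; -6 6 -4; 3 1 6]) = -256
det = (+1)·(5)·(-128) + (+1)·(3)·(288) + (-1)·(1)·(-256) = 480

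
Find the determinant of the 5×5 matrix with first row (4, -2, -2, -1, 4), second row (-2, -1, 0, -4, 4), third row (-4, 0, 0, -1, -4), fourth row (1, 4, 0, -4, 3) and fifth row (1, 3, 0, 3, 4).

The determinant is -1454.

Expand along column 3 (it has 4 zeros):
  + (-2) · M_13   where M_13 = det([-2 -1 -4 4; -4 0 -1 -4; 1 4 -4 3; 1 3 3 4]) = 727
det = (+1)·(-2)·(727) = -1454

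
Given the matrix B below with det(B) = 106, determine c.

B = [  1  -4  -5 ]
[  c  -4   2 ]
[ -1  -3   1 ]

Expanding along the row containing c, det(B) is linear in c: det(B) = (19)·c + (30).
Set (19)·c + (30) = 106  ⇒  (19)·c = 76  ⇒  c = 4.

c = 4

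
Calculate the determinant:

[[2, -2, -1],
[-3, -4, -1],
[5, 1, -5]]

Expand along row 1:
  + 2 · |-4 -1; 1 -5| = 2·(20 − (-1)) = 42
  − (-2) · |-3 -1; 5 -5| = −(-2)·(15 − (-5)) = 40
  + (-1) · |-3 -4; 5 1| = (-1)·(-3 − (-20)) = -17
Sum: (42) + (40) + (-17) = 65

65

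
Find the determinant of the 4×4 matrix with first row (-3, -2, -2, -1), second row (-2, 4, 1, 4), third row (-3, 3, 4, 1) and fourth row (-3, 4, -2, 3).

Expand along row 1:
  + (-3) · M_11   where M_11 = det([4 1 4; 3 4 1; 4 -2 3]) = -37
  − (-2) · M_12   where M_12 = det([-2 1 4; -3 4 1; -3 -2 3]) = 50
  + (-2) · M_13   where M_13 = det([-2 4 4; -3 3 1; -3 4 3]) = 2
  − (-1) · M_14   where M_14 = det([-2 4 1; -3 3 4; -3 4 -2]) = -31
det = (+1)·(-3)·(-37) + (-1)·(-2)·(50) + (+1)·(-2)·(2) + (-1)·(-1)·(-31) = 176

176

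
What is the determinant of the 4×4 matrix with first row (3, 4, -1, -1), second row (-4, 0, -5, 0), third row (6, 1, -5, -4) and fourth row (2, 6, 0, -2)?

368

Expand along row 2 (it has 2 zeros):
  − (-4) · M_21   where M_21 = det([4 -1 -1; 1 -5 -4; 6 0 -2]) = 32
  − (-5) · M_23   where M_23 = det([3 4 -1; 6 1 -4; 2 6 -2]) = 48
det = (-1)·(-4)·(32) + (-1)·(-5)·(48) = 368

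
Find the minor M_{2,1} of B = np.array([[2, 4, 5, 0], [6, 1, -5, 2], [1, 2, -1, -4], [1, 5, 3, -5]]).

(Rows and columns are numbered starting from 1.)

18

Delete row 2 and column 1; the remaining 3×3 submatrix is [4 5 0; 2 -1 -4; 5 3 -5].
Its determinant is 18.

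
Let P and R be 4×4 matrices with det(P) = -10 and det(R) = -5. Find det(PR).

det(PR) = det(P)·det(R) = (-10)·(-5) = 50

50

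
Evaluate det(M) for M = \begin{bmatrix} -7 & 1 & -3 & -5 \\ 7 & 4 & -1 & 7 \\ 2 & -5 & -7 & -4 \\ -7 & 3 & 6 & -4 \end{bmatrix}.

|M| = -1233

Expand along row 1:
  + (-7) · M_11   where M_11 = det([4 -1 7; -5 -7 -4; 3 6 -4]) = 177
  − (1) · M_12   where M_12 = det([7 -1 7; 2 -7 -4; -7 6 -4]) = 69
  + (-3) · M_13   where M_13 = det([7 4 7; 2 -5 -4; -7 3 -4]) = 165
  − (-5) · M_14   where M_14 = det([7 4 -1; 2 -5 -7; -7 3 6]) = 114
det = (+1)·(-7)·(177) + (-1)·(1)·(69) + (+1)·(-3)·(165) + (-1)·(-5)·(114) = -1233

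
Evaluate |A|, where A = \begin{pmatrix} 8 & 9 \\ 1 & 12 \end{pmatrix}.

The determinant is 87.

det(A) = 8·12 − 9·1 = 96 − 9 = 87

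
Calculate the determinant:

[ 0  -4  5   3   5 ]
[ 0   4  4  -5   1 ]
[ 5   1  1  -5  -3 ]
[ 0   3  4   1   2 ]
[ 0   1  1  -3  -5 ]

4515

Expand along column 1 (it has 4 zeros):
  + (5) · M_31   where M_31 = det([-4 5 3 5; 4 4 -5 1; 3 4 1 2; 1 1 -3 -5]) = 903
det = (+1)·(5)·(903) = 4515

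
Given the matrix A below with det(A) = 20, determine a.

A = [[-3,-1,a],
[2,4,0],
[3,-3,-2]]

Expanding along the row containing a, det(A) is linear in a: det(A) = (-18)·a + (20).
Set (-18)·a + (20) = 20  ⇒  (-18)·a = 0  ⇒  a = 0.

0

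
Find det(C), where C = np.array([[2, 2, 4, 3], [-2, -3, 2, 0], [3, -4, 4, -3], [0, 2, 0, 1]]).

Expand along row 4 (it has 2 zeros):
  + (2) · M_42   where M_42 = det([2 4 3; -2 2 0; 3 4 -3]) = -78
  + (1) · M_44   where M_44 = det([2 2 4; -2 -3 2; 3 -4 4]) = 88
det = (+1)·(2)·(-78) + (+1)·(1)·(88) = -68

The determinant is -68.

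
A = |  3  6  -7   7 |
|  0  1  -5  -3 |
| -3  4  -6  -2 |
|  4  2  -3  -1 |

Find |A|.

Expand along row 2 (it has 1 zero):
  + (1) · M_22   where M_22 = det([3 -7 7; -3 -6 -2; 4 -3 -1]) = 308
  − (-5) · M_23   where M_23 = det([3 6 7; -3 4 -2; 4 2 -1]) = -220
  + (-3) · M_24   where M_24 = det([3 6 -7; -3 4 -6; 4 2 -3]) = -44
det = (+1)·(1)·(308) + (-1)·(-5)·(-220) + (+1)·(-3)·(-44) = -660

det(A) = -660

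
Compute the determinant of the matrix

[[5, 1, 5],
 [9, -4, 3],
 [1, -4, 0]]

The determinant is -97.

Expand along column 3:
  + 5 · |9 -4; 1 -4| = 5·(-36 − (-4)) = -160
  − 3 · |5 1; 1 -4| = −3·(-20 − 1) = 63
Sum: (-160) + (63) = -97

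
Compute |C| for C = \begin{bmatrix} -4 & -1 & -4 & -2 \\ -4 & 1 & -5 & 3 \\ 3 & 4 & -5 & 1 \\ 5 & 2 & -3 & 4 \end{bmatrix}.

Expand along row 1:
  + (-4) · M_11   where M_11 = det([1 -5 3; 4 -5 1; 2 -3 4]) = 47
  − (-1) · M_12   where M_12 = det([-4 -5 3; 3 -5 1; 5 -3 4]) = 151
  + (-4) · M_13   where M_13 = det([-4 1 3; 3 4 1; 5 2 4]) = -105
  − (-2) · M_14   where M_14 = det([-4 1 -5; 3 4 -5; 5 2 -3]) = 62
det = (+1)·(-4)·(47) + (-1)·(-1)·(151) + (+1)·(-4)·(-105) + (-1)·(-2)·(62) = 507

507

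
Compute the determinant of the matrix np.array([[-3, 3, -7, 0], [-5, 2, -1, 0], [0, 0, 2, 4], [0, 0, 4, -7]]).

-270

The matrix is block upper-triangular with a 2×2 block and a 2×2 block on the diagonal, so its determinant equals the product of the determinants of the diagonal blocks.
det of the 2×2 block = 9
det of the 2×2 block = -30
det = (9)·(-30) = -270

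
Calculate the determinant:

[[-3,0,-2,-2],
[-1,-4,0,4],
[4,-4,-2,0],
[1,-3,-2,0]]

-12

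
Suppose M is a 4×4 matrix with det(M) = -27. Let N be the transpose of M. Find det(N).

det(Mᵀ) = det(M).
det(N) = (1)·(-27) = -27

|N| = -27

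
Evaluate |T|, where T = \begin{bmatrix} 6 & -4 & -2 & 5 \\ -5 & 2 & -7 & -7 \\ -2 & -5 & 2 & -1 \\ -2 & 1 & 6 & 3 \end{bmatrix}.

-980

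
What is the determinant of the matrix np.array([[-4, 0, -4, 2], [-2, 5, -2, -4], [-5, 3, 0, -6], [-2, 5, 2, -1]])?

The determinant is -740.

Expand along row 1 (it has 1 zero):
  + (-4) · M_11   where M_11 = det([5 -2 -4; 3 0 -6; 5 2 -1]) = 90
  + (-4) · M_13   where M_13 = det([-2 5 -4; -5 3 -6; -2 5 -1]) = 57
  − (2) · M_14   where M_14 = det([-2 5 -2; -5 3 0; -2 5 2]) = 76
det = (+1)·(-4)·(90) + (+1)·(-4)·(57) + (-1)·(2)·(76) = -740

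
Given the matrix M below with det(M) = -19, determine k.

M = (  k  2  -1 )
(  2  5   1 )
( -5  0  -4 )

Expanding along the row containing k, det(M) is linear in k: det(M) = (-20)·k + (-19).
Set (-20)·k + (-19) = -19  ⇒  (-20)·k = 0  ⇒  k = 0.

0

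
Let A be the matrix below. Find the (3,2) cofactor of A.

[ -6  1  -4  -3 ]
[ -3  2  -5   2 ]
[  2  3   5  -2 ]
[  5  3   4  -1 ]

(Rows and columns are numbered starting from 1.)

Delete row 3 and column 2; the remaining 3×3 submatrix is [-6 -4 -3; -3 -5 2; 5 4 -1].
Its determinant is -49.
The cofactor carries sign (−1)^(3+2) = −1, so C_{3,2} = −(-49) = 49.

49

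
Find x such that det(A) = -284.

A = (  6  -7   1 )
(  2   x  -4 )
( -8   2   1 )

Expanding along the column containing x, det(A) is linear in x: det(A) = (14)·x + (-158).
Set (14)·x + (-158) = -284  ⇒  (14)·x = -126  ⇒  x = -9.

-9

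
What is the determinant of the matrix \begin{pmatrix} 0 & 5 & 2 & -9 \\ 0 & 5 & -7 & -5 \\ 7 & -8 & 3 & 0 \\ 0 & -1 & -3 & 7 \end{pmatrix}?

The determinant is -1274.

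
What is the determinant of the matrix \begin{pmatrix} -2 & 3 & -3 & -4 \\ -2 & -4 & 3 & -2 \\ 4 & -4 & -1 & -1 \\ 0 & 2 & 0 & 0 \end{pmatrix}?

Expand along row 4 (it has 3 zeros):
  + (2) · M_42   where M_42 = det([-2 -3 -4; -2 3 -2; 4 -1 -1]) = 80
det = (+1)·(2)·(80) = 160

160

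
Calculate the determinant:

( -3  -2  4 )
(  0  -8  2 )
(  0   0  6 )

The matrix is upper triangular, so the determinant is the product of the diagonal entries:
det = (-3) · (-8) · (6) = 144

144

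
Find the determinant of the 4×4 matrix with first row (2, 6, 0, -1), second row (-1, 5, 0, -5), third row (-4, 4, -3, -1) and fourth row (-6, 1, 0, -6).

The determinant is -195.

Expand along column 3 (it has 3 zeros):
  + (-3) · M_33   where M_33 = det([2 6 -1; -1 5 -5; -6 1 -6]) = 65
det = (+1)·(-3)·(65) = -195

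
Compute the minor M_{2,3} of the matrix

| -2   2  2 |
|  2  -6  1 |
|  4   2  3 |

Delete row 2 and column 3; the remaining 2×2 submatrix is [-2 2; 4 2].
Its determinant is (-2)·2 − 2·4 = -12.

The minor is -12.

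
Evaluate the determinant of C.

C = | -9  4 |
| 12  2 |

det(C) = (-9)·2 − 4·12 = -18 − 48 = -66

The determinant is -66.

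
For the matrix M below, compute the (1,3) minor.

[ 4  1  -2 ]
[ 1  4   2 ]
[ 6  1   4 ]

The minor is -23.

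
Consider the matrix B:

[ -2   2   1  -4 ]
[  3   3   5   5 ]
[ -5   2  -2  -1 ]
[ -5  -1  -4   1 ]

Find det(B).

det(B) = 150

Expand along row 1:
  + (-2) · M_11   where M_11 = det([3 5 5; 2 -2 -1; -1 -4 1]) = -73
  − (2) · M_12   where M_12 = det([3 5 5; -5 -2 -1; -5 -4 1]) = 82
  + (1) · M_13   where M_13 = det([3 3 5; -5 2 -1; -5 -1 1]) = 108
  − (-4) · M_14   where M_14 = det([3 3 5; -5 2 -2; -5 -1 -4]) = 15
det = (+1)·(-2)·(-73) + (-1)·(2)·(82) + (+1)·(1)·(108) + (-1)·(-4)·(15) = 150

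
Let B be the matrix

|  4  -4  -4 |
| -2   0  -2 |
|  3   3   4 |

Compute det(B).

Expand along column 2:
  − (-4) · |-2 -2; 3 4| = −(-4)·(-8 − (-6)) = -8
  − 3 · |4 -4; -2 -2| = −3·(-8 − 8) = 48
Sum: (-8) + (48) = 40

det(B) = 40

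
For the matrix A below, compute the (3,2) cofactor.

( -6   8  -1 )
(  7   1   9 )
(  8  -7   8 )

47

Delete row 3 and column 2; the remaining 2×2 submatrix is [-6 -1; 7 9].
Its determinant is (-6)·9 − (-1)·7 = -47.
The cofactor carries sign (−1)^(3+2) = −1, so C_{3,2} = −(-47) = 47.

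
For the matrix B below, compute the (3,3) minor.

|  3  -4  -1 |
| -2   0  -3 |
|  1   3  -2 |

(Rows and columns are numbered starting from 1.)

Delete row 3 and column 3; the remaining 2×2 submatrix is [3 -4; -2 0].
Its determinant is 3·0 − (-4)·(-2) = -8.

-8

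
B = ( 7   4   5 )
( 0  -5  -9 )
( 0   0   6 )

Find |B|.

|B| = -210

B is upper triangular, so det(B) is the product of the diagonal entries:
det = (7) · (-5) · (6) = -210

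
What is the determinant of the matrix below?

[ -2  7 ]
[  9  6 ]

det = (-2)·6 − 7·9 = -12 − 63 = -75

-75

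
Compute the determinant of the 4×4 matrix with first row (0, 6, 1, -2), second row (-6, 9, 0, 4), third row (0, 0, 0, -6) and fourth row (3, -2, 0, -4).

Expand along row 3 (it has 3 zeros):
  − (-6) · M_34   where M_34 = det([0 6 1; -6 9 0; 3 -2 0]) = -15
det = (-1)·(-6)·(-15) = -90

-90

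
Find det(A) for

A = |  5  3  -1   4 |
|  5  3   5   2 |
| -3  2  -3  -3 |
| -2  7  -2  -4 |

Expand along row 1:
  + (5) · M_11   where M_11 = det([3 5 2; 2 -3 -3; 7 -2 -4]) = -13
  − (3) · M_12   where M_12 = det([5 5 2; -3 -3 -3; -2 -2 -4]) = 0
  + (-1) · M_13   where M_13 = det([5 3 2; -3 2 -3; -2 7 -4]) = 13
  − (4) · M_14   where M_14 = det([5 3 5; -3 2 -3; -2 7 -2]) = 0
det = (+1)·(5)·(-13) + (-1)·(3)·(0) + (+1)·(-1)·(13) + (-1)·(4)·(0) = -78

|A| = -78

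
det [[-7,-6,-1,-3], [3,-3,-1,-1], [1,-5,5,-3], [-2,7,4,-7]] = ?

Expand along row 1:
  + (-7) · M_11   where M_11 = det([-3 -1 -1; -5 5 -3; 7 4 -7]) = 180
  − (-6) · M_12   where M_12 = det([3 -1 -1; 1 5 -3; -2 4 -7]) = -96
  + (-1) · M_13   where M_13 = det([3 -3 -1; 1 -5 -3; -2 7 -7]) = 132
  − (-3) · M_14   where M_14 = det([3 -3 -1; 1 -5 5; -2 7 4]) = -120
det = (+1)·(-7)·(180) + (-1)·(-6)·(-96) + (+1)·(-1)·(132) + (-1)·(-3)·(-120) = -2328

The determinant is -2328.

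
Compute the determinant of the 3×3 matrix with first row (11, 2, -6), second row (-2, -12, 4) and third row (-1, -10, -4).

896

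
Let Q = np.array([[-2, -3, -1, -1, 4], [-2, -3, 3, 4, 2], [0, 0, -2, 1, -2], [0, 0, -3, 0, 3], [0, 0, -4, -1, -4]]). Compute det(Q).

Q is block upper-triangular with a 2×2 block and a 3×3 block on the diagonal, so its determinant equals the product of the determinants of the diagonal blocks.
det of the 2×2 block = 0
det of the 3×3 block = -36
det = (0)·(-36) = 0

0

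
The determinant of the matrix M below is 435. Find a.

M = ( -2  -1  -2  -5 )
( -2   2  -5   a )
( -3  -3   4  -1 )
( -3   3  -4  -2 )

3

Expanding along the column containing a, det(M) is linear in a: det(M) = (60)·a + (255).
Set (60)·a + (255) = 435  ⇒  (60)·a = 180  ⇒  a = 3.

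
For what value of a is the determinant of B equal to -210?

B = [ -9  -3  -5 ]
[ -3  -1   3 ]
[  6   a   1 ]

a = -3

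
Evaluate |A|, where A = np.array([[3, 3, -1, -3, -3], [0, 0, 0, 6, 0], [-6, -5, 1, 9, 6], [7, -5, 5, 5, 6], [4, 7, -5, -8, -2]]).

Expand along row 2 (it has 4 zeros):
  + (6) · M_24   where M_24 = det([3 3 -1 -3; -6 -5 1 6; 7 -5 5 6; 4 7 -5 -2]) = -2
det = (+1)·(6)·(-2) = -12

-12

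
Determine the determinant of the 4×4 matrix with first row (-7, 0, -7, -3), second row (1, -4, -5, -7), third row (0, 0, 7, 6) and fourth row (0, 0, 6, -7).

-2380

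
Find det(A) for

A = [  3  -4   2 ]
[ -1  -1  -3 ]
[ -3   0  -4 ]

det(A) = -14

Expand along column 2:
  − (-4) · |-1 -3; -3 -4| = −(-4)·(4 − 9) = -20
  + (-1) · |3 2; -3 -4| = (-1)·(-12 − (-6)) = 6
Sum: (-20) + (6) = -14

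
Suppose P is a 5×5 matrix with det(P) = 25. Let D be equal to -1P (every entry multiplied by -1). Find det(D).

For a 5×5 matrix, det(-1P) = (-1)^5·det(P) = -1·det(P).
det(D) = (-1)·(25) = -25

The determinant is -25.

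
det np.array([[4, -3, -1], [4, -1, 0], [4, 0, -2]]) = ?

Expand along row 2:
  − 4 · |-3 -1; 0 -2| = −4·(6 − 0) = -24
  + (-1) · |4 -1; 4 -2| = (-1)·(-8 − (-4)) = 4
Sum: (-24) + (4) = -20

-20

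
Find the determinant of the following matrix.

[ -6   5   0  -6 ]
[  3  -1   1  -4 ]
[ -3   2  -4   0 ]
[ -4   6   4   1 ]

The determinant is 589.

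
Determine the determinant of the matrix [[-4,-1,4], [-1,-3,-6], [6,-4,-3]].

187

Expand along column 1:
  + (-4) · |-3 -6; -4 -3| = (-4)·(9 − 24) = 60
  − (-1) · |-1 4; -4 -3| = −(-1)·(3 − (-16)) = 19
  + 6 · |-1 4; -3 -6| = 6·(6 − (-12)) = 108
Sum: (60) + (19) + (108) = 187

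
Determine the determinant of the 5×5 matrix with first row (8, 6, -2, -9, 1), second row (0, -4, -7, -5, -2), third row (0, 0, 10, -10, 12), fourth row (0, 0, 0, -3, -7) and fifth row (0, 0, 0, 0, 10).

9600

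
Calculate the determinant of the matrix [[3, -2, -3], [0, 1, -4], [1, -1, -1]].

The determinant is -4.

Expand along column 1:
  + 3 · |1 -4; -1 -1| = 3·(-1 − 4) = -15
  + 1 · |-2 -3; 1 -4| = 1·(8 − (-3)) = 11
Sum: (-15) + (11) = -4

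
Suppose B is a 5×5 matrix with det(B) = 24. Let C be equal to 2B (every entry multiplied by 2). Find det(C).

The determinant is 768.

For a 5×5 matrix, det(2B) = 2^5·det(B) = 32·det(B).
det(C) = (32)·(24) = 768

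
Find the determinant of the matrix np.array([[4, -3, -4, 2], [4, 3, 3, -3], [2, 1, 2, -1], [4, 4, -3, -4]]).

Expand along row 1:
  + (4) · M_11   where M_11 = det([3 3 -3; 1 2 -1; 4 -3 -4]) = 0
  − (-3) · M_12   where M_12 = det([4 3 -3; 2 2 -1; 4 -3 -4]) = 10
  + (-4) · M_13   where M_13 = det([4 3 -3; 2 1 -1; 4 4 -4]) = 0
  − (2) · M_14   where M_14 = det([4 3 3; 2 1 2; 4 4 -3]) = 10
det = (+1)·(4)·(0) + (-1)·(-3)·(10) + (+1)·(-4)·(0) + (-1)·(2)·(10) = 10

10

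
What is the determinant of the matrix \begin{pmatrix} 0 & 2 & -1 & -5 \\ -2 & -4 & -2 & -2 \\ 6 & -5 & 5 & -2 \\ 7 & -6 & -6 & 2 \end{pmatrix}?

-2556

Expand along row 1 (it has 1 zero):
  − (2) · M_12   where M_12 = det([-2 -2 -2; 6 5 -2; 7 -6 2]) = 198
  + (-1) · M_13   where M_13 = det([-2 -4 -2; 6 -5 -2; 7 -6 2]) = 150
  − (-5) · M_14   where M_14 = det([-2 -4 -2; 6 -5 5; 7 -6 -6]) = -402
det = (-1)·(2)·(198) + (+1)·(-1)·(150) + (-1)·(-5)·(-402) = -2556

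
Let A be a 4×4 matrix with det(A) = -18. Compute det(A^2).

det(A^2) = (det A)^2 = (-18)^2 = 324

324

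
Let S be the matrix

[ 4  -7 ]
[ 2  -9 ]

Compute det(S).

det(S) = 4·(-9) − (-7)·2 = -36 − (-14) = -22

|S| = -22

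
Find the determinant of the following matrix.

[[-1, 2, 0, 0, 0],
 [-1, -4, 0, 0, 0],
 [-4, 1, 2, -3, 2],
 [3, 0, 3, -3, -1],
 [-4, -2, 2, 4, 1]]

318

The matrix is block lower-triangular with a 2×2 block and a 3×3 block on the diagonal, so its determinant equals the product of the determinants of the diagonal blocks.
det of the 2×2 block = 6
det of the 3×3 block = 53
det = (6)·(53) = 318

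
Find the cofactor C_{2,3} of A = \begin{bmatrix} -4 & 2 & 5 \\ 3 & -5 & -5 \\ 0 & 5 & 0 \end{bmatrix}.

20

Delete row 2 and column 3; the remaining 2×2 submatrix is [-4 2; 0 5].
Its determinant is (-4)·5 − 2·0 = -20.
The cofactor carries sign (−1)^(2+3) = −1, so C_{2,3} = −(-20) = 20.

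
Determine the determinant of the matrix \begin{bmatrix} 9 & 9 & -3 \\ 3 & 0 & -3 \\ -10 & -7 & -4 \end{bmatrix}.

252

Expand along row 2:
  − 3 · |9 -3; -7 -4| = −3·(-36 − 21) = 171
  − (-3) · |9 9; -10 -7| = −(-3)·(-63 − (-90)) = 81
Sum: (171) + (81) = 252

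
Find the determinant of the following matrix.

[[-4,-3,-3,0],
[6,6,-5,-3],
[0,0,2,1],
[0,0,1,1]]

-6

The matrix is block upper-triangular with a 2×2 block and a 2×2 block on the diagonal, so its determinant equals the product of the determinants of the diagonal blocks.
det of the 2×2 block = -6
det of the 2×2 block = 1
det = (-6)·(1) = -6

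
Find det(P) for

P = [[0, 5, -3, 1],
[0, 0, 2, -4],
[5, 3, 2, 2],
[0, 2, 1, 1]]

|P| = 250

Expand along column 1 (it has 3 zeros):
  + (5) · M_31   where M_31 = det([5 -3 1; 0 2 -4; 2 1 1]) = 50
det = (+1)·(5)·(50) = 250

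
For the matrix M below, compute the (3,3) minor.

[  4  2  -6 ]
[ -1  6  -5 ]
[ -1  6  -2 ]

26

Delete row 3 and column 3; the remaining 2×2 submatrix is [4 2; -1 6].
Its determinant is 4·6 − 2·(-1) = 26.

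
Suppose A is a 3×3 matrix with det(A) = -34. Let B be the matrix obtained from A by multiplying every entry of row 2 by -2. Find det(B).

Scaling one row by -2 multiplies the determinant by -2.
det(B) = (-2)·(-34) = 68

68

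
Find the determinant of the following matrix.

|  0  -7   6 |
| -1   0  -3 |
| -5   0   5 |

Expand along column 2:
  − (-7) · |-1 -3; -5 5| = −(-7)·(-5 − 15) = -140

The determinant is -140.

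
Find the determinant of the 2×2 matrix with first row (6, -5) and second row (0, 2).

12

det = 6·2 − (-5)·0 = 12 − 0 = 12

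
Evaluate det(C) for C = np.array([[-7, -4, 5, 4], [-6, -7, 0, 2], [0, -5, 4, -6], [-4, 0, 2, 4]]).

The determinant is -160.

Expand along row 2 (it has 1 zero):
  − (-6) · M_21   where M_21 = det([-4 5 4; -5 4 -6; 0 2 4]) = -52
  + (-7) · M_22   where M_22 = det([-7 5 4; 0 4 -6; -4 2 4]) = -12
  + (2) · M_24   where M_24 = det([-7 -4 5; 0 -5 4; -4 0 2]) = 34
det = (-1)·(-6)·(-52) + (+1)·(-7)·(-12) + (+1)·(2)·(34) = -160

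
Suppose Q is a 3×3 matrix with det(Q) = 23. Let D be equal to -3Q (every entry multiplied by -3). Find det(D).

|D| = -621

For a 3×3 matrix, det(-3Q) = (-3)^3·det(Q) = -27·det(Q).
det(D) = (-27)·(23) = -621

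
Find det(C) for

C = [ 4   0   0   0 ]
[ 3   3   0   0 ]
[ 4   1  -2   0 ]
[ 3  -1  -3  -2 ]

C is lower triangular, so det(C) is the product of the diagonal entries:
det = (4) · (3) · (-2) · (-2) = 48

det(C) = 48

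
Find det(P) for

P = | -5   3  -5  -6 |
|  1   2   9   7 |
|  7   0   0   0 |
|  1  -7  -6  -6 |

-1099

Expand along row 3 (it has 3 zeros):
  + (7) · M_31   where M_31 = det([3 -5 -6; 2 9 7; -7 -6 -6]) = -157
det = (+1)·(7)·(-157) = -1099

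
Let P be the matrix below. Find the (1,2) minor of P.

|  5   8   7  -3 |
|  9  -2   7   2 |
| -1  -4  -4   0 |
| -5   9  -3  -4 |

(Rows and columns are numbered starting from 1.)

82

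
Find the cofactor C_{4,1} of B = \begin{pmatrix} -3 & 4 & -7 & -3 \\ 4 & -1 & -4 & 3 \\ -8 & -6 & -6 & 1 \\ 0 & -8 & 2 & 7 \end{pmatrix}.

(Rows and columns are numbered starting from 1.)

The cofactor is -229.

Delete row 4 and column 1; the remaining 3×3 submatrix is [4 -7 -3; -1 -4 3; -6 -6 1].
Its determinant is 229.
The cofactor carries sign (−1)^(4+1) = −1, so C_{4,1} = −(229) = -229.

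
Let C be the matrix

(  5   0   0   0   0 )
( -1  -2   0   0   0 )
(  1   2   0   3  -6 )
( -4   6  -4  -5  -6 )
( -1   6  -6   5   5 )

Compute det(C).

|C| = -4680

C is block lower-triangular with a 2×2 block and a 3×3 block on the diagonal, so its determinant equals the product of the determinants of the diagonal blocks.
det of the 2×2 block = -10
det of the 3×3 block = 468
det = (-10)·(468) = -4680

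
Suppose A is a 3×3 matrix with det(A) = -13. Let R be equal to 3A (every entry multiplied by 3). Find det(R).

-351

For a 3×3 matrix, det(3A) = 3^3·det(A) = 27·det(A).
det(R) = (27)·(-13) = -351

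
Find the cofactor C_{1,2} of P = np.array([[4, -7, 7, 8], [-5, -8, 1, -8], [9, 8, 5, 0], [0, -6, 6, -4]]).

Delete row 1 and column 2; the remaining 3×3 submatrix is [-5 1 -8; 9 5 0; 0 6 -4].
Its determinant is -296.
The cofactor carries sign (−1)^(1+2) = −1, so C_{1,2} = −(-296) = 296.

The cofactor is 296.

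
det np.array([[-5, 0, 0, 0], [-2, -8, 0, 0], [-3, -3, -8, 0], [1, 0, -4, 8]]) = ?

-2560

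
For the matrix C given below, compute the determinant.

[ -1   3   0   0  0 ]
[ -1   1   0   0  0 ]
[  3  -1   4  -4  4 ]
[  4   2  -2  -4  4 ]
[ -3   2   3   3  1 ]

C is block lower-triangular with a 2×2 block and a 3×3 block on the diagonal, so its determinant equals the product of the determinants of the diagonal blocks.
det of the 2×2 block = 2
det of the 3×3 block = -96
det = (2)·(-96) = -192

-192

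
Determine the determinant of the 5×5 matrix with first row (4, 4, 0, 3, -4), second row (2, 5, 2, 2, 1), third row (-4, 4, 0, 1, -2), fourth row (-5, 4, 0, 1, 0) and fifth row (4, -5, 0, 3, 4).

The determinant is 484.

Expand along column 3 (it has 4 zeros):
  − (2) · M_23   where M_23 = det([4 4 3 -4; -4 4 1 -2; -5 4 1 0; 4 -5 3 4]) = -242
det = (-1)·(2)·(-242) = 484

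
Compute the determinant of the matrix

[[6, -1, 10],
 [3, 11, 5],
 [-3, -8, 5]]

Expand along row 1:
  + 6 · |11 5; -8 5| = 6·(55 − (-40)) = 570
  − (-1) · |3 5; -3 5| = −(-1)·(15 − (-15)) = 30
  + 10 · |3 11; -3 -8| = 10·(-24 − (-33)) = 90
Sum: (570) + (30) + (90) = 690

690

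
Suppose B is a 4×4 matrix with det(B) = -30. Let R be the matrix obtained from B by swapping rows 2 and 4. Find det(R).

30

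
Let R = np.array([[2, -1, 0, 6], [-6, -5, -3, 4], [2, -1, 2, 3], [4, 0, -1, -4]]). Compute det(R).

The determinant is 420.

Expand along row 1 (it has 1 zero):
  + (2) · M_11   where M_11 = det([-5 -3 4; -1 2 3; 0 -1 -4]) = 41
  − (-1) · M_12   where M_12 = det([-6 -3 4; 2 2 3; 4 -1 -4]) = -70
  − (6) · M_14   where M_14 = det([-6 -5 -3; 2 -1 2; 4 0 -1]) = -68
det = (+1)·(2)·(41) + (-1)·(-1)·(-70) + (-1)·(6)·(-68) = 420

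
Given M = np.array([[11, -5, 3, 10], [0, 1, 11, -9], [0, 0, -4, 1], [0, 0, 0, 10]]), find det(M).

The determinant is -440.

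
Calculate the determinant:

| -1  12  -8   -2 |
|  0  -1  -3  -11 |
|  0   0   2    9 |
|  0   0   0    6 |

12

The matrix is upper triangular, so the determinant is the product of the diagonal entries:
det = (-1) · (-1) · (2) · (6) = 12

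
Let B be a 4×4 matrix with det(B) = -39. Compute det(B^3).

-59319

det(B^3) = (det B)^3 = (-39)^3 = -59319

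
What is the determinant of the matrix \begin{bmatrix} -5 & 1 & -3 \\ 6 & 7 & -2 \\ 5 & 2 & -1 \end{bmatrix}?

The determinant is 80.

Expand along column 1:
  + (-5) · |7 -2; 2 -1| = (-5)·(-7 − (-4)) = 15
  − 6 · |1 -3; 2 -1| = −6·(-1 − (-6)) = -30
  + 5 · |1 -3; 7 -2| = 5·(-2 − (-21)) = 95
Sum: (15) + (-30) + (95) = 80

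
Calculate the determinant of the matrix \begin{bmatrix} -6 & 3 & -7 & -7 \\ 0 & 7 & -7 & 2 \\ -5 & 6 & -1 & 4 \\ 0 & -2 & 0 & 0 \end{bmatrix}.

Expand along row 4 (it has 3 zeros):
  + (-2) · M_42   where M_42 = det([-6 -7 -7; 0 -7 2; -5 -1 4]) = 471
det = (+1)·(-2)·(471) = -942

The determinant is -942.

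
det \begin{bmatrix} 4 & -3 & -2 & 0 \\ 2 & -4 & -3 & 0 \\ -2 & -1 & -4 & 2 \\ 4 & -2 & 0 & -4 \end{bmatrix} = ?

Expand along column 4 (it has 2 zeros):
  − (2) · M_34   where M_34 = det([4 -3 -2; 2 -4 -3; 4 -2 0]) = -12
  + (-4) · M_44   where M_44 = det([4 -3 -2; 2 -4 -3; -2 -1 -4]) = 30
det = (-1)·(2)·(-12) + (+1)·(-4)·(30) = -96

-96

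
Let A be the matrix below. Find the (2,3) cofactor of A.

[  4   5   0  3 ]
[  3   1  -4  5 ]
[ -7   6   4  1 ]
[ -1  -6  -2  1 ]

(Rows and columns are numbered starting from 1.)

The cofactor is -222.

Delete row 2 and column 3; the remaining 3×3 submatrix is [4 5 3; -7 6 1; -1 -6 1].
Its determinant is 222.
The cofactor carries sign (−1)^(2+3) = −1, so C_{2,3} = −(222) = -222.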